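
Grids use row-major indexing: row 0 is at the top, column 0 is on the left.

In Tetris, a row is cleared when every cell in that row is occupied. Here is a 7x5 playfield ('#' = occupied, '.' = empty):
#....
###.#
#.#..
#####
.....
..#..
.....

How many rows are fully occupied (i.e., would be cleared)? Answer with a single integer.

Answer: 1

Derivation:
Check each row:
  row 0: 4 empty cells -> not full
  row 1: 1 empty cell -> not full
  row 2: 3 empty cells -> not full
  row 3: 0 empty cells -> FULL (clear)
  row 4: 5 empty cells -> not full
  row 5: 4 empty cells -> not full
  row 6: 5 empty cells -> not full
Total rows cleared: 1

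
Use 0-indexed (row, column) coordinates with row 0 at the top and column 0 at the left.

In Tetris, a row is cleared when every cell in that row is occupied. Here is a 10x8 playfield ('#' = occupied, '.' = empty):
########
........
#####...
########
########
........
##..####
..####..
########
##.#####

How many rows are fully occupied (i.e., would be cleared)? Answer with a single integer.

Answer: 4

Derivation:
Check each row:
  row 0: 0 empty cells -> FULL (clear)
  row 1: 8 empty cells -> not full
  row 2: 3 empty cells -> not full
  row 3: 0 empty cells -> FULL (clear)
  row 4: 0 empty cells -> FULL (clear)
  row 5: 8 empty cells -> not full
  row 6: 2 empty cells -> not full
  row 7: 4 empty cells -> not full
  row 8: 0 empty cells -> FULL (clear)
  row 9: 1 empty cell -> not full
Total rows cleared: 4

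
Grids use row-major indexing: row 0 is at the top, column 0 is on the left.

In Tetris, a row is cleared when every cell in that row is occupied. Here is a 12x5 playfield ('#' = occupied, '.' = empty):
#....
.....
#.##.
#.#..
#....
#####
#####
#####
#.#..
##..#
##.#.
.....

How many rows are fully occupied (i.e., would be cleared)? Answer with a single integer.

Check each row:
  row 0: 4 empty cells -> not full
  row 1: 5 empty cells -> not full
  row 2: 2 empty cells -> not full
  row 3: 3 empty cells -> not full
  row 4: 4 empty cells -> not full
  row 5: 0 empty cells -> FULL (clear)
  row 6: 0 empty cells -> FULL (clear)
  row 7: 0 empty cells -> FULL (clear)
  row 8: 3 empty cells -> not full
  row 9: 2 empty cells -> not full
  row 10: 2 empty cells -> not full
  row 11: 5 empty cells -> not full
Total rows cleared: 3

Answer: 3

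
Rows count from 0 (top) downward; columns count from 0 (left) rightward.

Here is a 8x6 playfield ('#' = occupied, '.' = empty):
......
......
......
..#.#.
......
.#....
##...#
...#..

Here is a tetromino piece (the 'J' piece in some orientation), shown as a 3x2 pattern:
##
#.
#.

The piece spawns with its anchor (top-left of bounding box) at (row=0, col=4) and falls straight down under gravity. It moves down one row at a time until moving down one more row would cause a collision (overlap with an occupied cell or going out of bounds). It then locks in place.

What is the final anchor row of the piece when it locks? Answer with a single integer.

Spawn at (row=0, col=4). Try each row:
  row 0: fits
  row 1: blocked -> lock at row 0

Answer: 0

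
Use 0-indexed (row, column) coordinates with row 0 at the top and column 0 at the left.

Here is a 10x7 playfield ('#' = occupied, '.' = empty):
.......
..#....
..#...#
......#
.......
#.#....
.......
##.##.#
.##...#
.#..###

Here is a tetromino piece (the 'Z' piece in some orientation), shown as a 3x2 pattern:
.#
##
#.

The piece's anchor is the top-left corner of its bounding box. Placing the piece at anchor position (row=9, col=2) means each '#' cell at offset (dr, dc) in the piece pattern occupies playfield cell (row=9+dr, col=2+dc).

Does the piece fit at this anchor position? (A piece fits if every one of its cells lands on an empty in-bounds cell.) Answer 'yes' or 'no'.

Check each piece cell at anchor (9, 2):
  offset (0,1) -> (9,3): empty -> OK
  offset (1,0) -> (10,2): out of bounds -> FAIL
  offset (1,1) -> (10,3): out of bounds -> FAIL
  offset (2,0) -> (11,2): out of bounds -> FAIL
All cells valid: no

Answer: no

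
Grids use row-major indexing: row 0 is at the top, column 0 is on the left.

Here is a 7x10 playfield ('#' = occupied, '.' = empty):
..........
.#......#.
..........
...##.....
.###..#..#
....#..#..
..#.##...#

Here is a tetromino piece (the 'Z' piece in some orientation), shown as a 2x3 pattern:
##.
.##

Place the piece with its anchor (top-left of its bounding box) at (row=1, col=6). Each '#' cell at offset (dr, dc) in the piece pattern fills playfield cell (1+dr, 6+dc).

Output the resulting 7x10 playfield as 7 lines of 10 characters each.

Fill (1+0,6+0) = (1,6)
Fill (1+0,6+1) = (1,7)
Fill (1+1,6+1) = (2,7)
Fill (1+1,6+2) = (2,8)

Answer: ..........
.#....###.
.......##.
...##.....
.###..#..#
....#..#..
..#.##...#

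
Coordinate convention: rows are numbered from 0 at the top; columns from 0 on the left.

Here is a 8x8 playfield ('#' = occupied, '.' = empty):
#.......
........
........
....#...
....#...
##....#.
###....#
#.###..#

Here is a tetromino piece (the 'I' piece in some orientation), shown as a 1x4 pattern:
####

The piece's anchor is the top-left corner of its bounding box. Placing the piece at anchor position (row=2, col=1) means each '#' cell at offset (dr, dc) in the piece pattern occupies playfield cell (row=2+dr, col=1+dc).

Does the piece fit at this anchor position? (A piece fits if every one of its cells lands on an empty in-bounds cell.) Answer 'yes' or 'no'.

Answer: yes

Derivation:
Check each piece cell at anchor (2, 1):
  offset (0,0) -> (2,1): empty -> OK
  offset (0,1) -> (2,2): empty -> OK
  offset (0,2) -> (2,3): empty -> OK
  offset (0,3) -> (2,4): empty -> OK
All cells valid: yes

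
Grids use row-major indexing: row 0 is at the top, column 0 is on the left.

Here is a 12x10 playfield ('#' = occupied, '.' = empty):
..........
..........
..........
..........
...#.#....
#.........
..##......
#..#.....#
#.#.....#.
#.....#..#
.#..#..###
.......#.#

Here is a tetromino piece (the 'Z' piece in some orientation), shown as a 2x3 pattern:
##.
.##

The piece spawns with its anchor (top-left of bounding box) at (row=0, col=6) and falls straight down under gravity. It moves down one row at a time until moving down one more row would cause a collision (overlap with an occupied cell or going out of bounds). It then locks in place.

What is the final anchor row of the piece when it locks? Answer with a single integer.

Spawn at (row=0, col=6). Try each row:
  row 0: fits
  row 1: fits
  row 2: fits
  row 3: fits
  row 4: fits
  row 5: fits
  row 6: fits
  row 7: blocked -> lock at row 6

Answer: 6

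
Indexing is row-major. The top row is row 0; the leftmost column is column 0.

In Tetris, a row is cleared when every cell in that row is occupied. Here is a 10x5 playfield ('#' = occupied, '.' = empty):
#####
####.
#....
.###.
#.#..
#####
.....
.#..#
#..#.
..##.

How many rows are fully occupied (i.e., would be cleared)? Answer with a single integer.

Check each row:
  row 0: 0 empty cells -> FULL (clear)
  row 1: 1 empty cell -> not full
  row 2: 4 empty cells -> not full
  row 3: 2 empty cells -> not full
  row 4: 3 empty cells -> not full
  row 5: 0 empty cells -> FULL (clear)
  row 6: 5 empty cells -> not full
  row 7: 3 empty cells -> not full
  row 8: 3 empty cells -> not full
  row 9: 3 empty cells -> not full
Total rows cleared: 2

Answer: 2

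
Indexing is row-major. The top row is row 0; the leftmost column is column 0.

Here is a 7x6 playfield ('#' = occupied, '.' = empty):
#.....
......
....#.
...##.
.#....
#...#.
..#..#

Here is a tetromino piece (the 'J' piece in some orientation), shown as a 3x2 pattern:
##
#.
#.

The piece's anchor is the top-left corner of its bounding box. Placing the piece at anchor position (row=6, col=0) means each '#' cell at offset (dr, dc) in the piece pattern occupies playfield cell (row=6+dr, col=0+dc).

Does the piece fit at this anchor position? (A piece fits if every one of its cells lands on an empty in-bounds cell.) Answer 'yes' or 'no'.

Check each piece cell at anchor (6, 0):
  offset (0,0) -> (6,0): empty -> OK
  offset (0,1) -> (6,1): empty -> OK
  offset (1,0) -> (7,0): out of bounds -> FAIL
  offset (2,0) -> (8,0): out of bounds -> FAIL
All cells valid: no

Answer: no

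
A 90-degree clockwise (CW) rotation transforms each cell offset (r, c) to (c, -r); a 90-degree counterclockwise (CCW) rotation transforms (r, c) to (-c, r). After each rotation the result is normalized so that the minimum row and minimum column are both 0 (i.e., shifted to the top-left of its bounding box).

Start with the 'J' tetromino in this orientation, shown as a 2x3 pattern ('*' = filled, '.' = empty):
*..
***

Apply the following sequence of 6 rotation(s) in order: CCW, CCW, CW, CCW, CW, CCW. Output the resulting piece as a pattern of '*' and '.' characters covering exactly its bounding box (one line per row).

Answer: ***
..*

Derivation:
Start:
*..
***
After rotation 1 (CCW):
.*
.*
**
After rotation 2 (CCW):
***
..*
After rotation 3 (CW):
.*
.*
**
After rotation 4 (CCW):
***
..*
After rotation 5 (CW):
.*
.*
**
After rotation 6 (CCW):
***
..*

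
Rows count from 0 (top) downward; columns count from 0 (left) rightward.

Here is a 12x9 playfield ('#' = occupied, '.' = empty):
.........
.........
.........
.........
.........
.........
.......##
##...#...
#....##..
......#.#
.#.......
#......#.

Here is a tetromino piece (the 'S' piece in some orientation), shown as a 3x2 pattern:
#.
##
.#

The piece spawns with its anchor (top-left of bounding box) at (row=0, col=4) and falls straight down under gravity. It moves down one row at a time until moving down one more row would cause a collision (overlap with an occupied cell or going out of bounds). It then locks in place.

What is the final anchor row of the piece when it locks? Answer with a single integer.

Spawn at (row=0, col=4). Try each row:
  row 0: fits
  row 1: fits
  row 2: fits
  row 3: fits
  row 4: fits
  row 5: blocked -> lock at row 4

Answer: 4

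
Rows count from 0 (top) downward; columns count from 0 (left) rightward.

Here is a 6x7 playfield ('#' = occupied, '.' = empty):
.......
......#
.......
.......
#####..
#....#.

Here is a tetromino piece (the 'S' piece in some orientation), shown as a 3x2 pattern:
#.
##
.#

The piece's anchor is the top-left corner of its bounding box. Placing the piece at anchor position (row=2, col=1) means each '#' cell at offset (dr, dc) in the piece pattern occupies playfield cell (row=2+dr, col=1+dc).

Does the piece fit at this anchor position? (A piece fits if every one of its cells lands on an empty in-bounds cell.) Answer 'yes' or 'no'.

Answer: no

Derivation:
Check each piece cell at anchor (2, 1):
  offset (0,0) -> (2,1): empty -> OK
  offset (1,0) -> (3,1): empty -> OK
  offset (1,1) -> (3,2): empty -> OK
  offset (2,1) -> (4,2): occupied ('#') -> FAIL
All cells valid: no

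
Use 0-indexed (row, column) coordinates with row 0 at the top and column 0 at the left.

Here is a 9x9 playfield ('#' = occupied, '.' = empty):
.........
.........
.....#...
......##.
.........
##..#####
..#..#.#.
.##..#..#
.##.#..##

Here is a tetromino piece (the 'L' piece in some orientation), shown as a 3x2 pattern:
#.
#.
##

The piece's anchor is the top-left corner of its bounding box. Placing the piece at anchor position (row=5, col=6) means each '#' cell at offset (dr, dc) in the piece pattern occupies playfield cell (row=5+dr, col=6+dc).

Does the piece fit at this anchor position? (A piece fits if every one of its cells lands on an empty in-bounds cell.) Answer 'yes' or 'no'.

Answer: no

Derivation:
Check each piece cell at anchor (5, 6):
  offset (0,0) -> (5,6): occupied ('#') -> FAIL
  offset (1,0) -> (6,6): empty -> OK
  offset (2,0) -> (7,6): empty -> OK
  offset (2,1) -> (7,7): empty -> OK
All cells valid: no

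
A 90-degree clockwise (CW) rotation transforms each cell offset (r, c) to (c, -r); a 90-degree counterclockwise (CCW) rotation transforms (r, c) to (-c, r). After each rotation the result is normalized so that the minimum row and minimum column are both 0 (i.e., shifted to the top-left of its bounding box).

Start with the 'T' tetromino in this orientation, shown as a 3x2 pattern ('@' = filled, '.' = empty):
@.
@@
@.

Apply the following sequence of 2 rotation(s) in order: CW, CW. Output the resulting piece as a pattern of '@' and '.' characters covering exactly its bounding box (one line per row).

Answer: .@
@@
.@

Derivation:
Start:
@.
@@
@.
After rotation 1 (CW):
@@@
.@.
After rotation 2 (CW):
.@
@@
.@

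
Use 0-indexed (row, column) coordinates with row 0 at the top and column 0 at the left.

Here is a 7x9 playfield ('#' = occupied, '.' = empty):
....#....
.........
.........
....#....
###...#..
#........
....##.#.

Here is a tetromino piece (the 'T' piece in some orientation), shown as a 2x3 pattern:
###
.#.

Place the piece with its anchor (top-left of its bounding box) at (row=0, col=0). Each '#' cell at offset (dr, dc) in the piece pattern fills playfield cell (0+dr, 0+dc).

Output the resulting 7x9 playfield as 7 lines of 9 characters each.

Fill (0+0,0+0) = (0,0)
Fill (0+0,0+1) = (0,1)
Fill (0+0,0+2) = (0,2)
Fill (0+1,0+1) = (1,1)

Answer: ###.#....
.#.......
.........
....#....
###...#..
#........
....##.#.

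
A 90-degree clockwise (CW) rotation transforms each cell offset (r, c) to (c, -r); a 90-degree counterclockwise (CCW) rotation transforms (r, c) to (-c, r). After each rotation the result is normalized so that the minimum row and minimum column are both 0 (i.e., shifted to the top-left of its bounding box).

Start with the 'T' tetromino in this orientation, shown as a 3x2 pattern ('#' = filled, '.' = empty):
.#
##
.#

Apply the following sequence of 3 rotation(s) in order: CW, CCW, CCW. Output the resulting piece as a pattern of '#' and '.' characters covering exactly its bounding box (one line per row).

Answer: ###
.#.

Derivation:
Start:
.#
##
.#
After rotation 1 (CW):
.#.
###
After rotation 2 (CCW):
.#
##
.#
After rotation 3 (CCW):
###
.#.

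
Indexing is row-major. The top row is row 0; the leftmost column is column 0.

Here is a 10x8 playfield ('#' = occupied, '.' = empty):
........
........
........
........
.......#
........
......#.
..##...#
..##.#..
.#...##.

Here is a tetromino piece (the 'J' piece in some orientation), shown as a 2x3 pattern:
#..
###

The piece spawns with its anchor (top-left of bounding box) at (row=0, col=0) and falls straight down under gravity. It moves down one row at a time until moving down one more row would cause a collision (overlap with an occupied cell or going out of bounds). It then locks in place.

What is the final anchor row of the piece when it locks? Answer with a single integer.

Spawn at (row=0, col=0). Try each row:
  row 0: fits
  row 1: fits
  row 2: fits
  row 3: fits
  row 4: fits
  row 5: fits
  row 6: blocked -> lock at row 5

Answer: 5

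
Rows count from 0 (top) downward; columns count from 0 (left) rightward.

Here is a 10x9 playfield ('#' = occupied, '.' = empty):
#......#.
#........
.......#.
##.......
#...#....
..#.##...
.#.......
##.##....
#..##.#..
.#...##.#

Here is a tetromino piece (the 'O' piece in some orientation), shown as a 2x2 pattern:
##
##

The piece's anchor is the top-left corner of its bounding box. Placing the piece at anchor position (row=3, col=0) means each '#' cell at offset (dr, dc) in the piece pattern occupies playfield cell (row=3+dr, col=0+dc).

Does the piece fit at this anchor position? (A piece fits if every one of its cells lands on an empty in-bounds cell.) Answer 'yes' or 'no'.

Check each piece cell at anchor (3, 0):
  offset (0,0) -> (3,0): occupied ('#') -> FAIL
  offset (0,1) -> (3,1): occupied ('#') -> FAIL
  offset (1,0) -> (4,0): occupied ('#') -> FAIL
  offset (1,1) -> (4,1): empty -> OK
All cells valid: no

Answer: no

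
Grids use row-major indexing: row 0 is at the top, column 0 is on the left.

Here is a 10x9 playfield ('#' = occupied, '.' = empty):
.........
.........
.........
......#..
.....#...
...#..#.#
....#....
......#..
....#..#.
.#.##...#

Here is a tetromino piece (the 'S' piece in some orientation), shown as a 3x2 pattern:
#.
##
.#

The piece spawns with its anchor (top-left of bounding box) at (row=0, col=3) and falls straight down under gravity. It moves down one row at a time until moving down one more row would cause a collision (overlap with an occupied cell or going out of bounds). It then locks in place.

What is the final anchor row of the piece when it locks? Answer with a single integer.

Answer: 3

Derivation:
Spawn at (row=0, col=3). Try each row:
  row 0: fits
  row 1: fits
  row 2: fits
  row 3: fits
  row 4: blocked -> lock at row 3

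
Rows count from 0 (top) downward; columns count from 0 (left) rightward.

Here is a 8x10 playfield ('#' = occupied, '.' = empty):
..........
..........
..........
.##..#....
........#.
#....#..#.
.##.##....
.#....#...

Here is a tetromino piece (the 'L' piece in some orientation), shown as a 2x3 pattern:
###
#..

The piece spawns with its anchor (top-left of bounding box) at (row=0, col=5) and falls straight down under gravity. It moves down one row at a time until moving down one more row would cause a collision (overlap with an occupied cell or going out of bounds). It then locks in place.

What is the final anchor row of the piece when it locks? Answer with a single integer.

Answer: 1

Derivation:
Spawn at (row=0, col=5). Try each row:
  row 0: fits
  row 1: fits
  row 2: blocked -> lock at row 1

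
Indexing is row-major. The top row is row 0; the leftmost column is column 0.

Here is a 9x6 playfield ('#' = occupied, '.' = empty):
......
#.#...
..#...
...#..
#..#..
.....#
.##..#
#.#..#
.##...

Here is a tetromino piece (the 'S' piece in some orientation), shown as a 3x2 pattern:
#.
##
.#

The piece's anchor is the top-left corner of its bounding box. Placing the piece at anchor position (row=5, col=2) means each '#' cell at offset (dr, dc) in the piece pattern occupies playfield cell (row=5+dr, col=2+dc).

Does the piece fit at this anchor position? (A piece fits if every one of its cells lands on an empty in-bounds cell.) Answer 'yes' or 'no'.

Check each piece cell at anchor (5, 2):
  offset (0,0) -> (5,2): empty -> OK
  offset (1,0) -> (6,2): occupied ('#') -> FAIL
  offset (1,1) -> (6,3): empty -> OK
  offset (2,1) -> (7,3): empty -> OK
All cells valid: no

Answer: no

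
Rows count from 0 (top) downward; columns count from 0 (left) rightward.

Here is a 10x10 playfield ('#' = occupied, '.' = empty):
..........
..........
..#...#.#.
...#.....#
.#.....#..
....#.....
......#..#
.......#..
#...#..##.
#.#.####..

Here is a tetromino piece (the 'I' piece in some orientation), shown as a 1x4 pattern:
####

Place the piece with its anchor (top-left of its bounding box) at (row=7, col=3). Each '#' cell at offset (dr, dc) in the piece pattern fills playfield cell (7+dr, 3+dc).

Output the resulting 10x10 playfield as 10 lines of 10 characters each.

Fill (7+0,3+0) = (7,3)
Fill (7+0,3+1) = (7,4)
Fill (7+0,3+2) = (7,5)
Fill (7+0,3+3) = (7,6)

Answer: ..........
..........
..#...#.#.
...#.....#
.#.....#..
....#.....
......#..#
...#####..
#...#..##.
#.#.####..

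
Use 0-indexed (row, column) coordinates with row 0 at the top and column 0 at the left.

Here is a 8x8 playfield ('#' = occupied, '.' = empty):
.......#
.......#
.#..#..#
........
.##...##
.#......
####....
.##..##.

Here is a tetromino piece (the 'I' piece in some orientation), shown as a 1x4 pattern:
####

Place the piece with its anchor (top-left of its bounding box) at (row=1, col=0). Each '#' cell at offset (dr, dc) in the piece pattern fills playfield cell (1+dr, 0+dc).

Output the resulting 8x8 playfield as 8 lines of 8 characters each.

Fill (1+0,0+0) = (1,0)
Fill (1+0,0+1) = (1,1)
Fill (1+0,0+2) = (1,2)
Fill (1+0,0+3) = (1,3)

Answer: .......#
####...#
.#..#..#
........
.##...##
.#......
####....
.##..##.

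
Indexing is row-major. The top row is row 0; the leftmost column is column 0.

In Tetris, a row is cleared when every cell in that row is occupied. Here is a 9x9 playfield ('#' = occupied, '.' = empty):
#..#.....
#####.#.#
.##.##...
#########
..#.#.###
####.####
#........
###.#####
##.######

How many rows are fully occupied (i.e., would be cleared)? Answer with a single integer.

Answer: 1

Derivation:
Check each row:
  row 0: 7 empty cells -> not full
  row 1: 2 empty cells -> not full
  row 2: 5 empty cells -> not full
  row 3: 0 empty cells -> FULL (clear)
  row 4: 4 empty cells -> not full
  row 5: 1 empty cell -> not full
  row 6: 8 empty cells -> not full
  row 7: 1 empty cell -> not full
  row 8: 1 empty cell -> not full
Total rows cleared: 1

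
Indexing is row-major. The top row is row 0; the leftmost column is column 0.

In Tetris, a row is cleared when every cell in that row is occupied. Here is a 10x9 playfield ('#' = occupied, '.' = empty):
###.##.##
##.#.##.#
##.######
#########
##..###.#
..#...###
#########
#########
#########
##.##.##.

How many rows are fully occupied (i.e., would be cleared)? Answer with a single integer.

Answer: 4

Derivation:
Check each row:
  row 0: 2 empty cells -> not full
  row 1: 3 empty cells -> not full
  row 2: 1 empty cell -> not full
  row 3: 0 empty cells -> FULL (clear)
  row 4: 3 empty cells -> not full
  row 5: 5 empty cells -> not full
  row 6: 0 empty cells -> FULL (clear)
  row 7: 0 empty cells -> FULL (clear)
  row 8: 0 empty cells -> FULL (clear)
  row 9: 3 empty cells -> not full
Total rows cleared: 4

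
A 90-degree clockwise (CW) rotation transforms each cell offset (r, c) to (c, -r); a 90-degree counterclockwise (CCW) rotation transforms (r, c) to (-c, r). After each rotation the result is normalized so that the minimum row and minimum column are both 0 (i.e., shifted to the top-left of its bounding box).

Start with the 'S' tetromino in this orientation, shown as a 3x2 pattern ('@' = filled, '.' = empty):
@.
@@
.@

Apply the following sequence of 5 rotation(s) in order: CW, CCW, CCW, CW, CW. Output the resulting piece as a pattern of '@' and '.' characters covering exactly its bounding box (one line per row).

Start:
@.
@@
.@
After rotation 1 (CW):
.@@
@@.
After rotation 2 (CCW):
@.
@@
.@
After rotation 3 (CCW):
.@@
@@.
After rotation 4 (CW):
@.
@@
.@
After rotation 5 (CW):
.@@
@@.

Answer: .@@
@@.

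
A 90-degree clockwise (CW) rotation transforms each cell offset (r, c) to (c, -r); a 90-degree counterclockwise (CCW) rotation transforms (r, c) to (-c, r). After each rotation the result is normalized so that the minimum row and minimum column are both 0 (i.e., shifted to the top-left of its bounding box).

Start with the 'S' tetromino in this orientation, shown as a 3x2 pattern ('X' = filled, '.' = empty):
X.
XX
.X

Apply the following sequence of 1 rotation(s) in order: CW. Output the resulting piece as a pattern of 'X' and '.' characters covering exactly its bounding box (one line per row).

Start:
X.
XX
.X
After rotation 1 (CW):
.XX
XX.

Answer: .XX
XX.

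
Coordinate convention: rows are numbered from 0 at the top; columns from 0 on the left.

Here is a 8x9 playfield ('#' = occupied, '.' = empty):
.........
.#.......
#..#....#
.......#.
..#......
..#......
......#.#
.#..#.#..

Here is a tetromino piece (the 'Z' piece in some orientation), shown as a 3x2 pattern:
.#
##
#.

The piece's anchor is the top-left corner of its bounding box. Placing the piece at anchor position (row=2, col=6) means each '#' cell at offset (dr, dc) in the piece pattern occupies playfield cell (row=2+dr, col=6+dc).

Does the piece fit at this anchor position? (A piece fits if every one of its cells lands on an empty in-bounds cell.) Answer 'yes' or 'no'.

Check each piece cell at anchor (2, 6):
  offset (0,1) -> (2,7): empty -> OK
  offset (1,0) -> (3,6): empty -> OK
  offset (1,1) -> (3,7): occupied ('#') -> FAIL
  offset (2,0) -> (4,6): empty -> OK
All cells valid: no

Answer: no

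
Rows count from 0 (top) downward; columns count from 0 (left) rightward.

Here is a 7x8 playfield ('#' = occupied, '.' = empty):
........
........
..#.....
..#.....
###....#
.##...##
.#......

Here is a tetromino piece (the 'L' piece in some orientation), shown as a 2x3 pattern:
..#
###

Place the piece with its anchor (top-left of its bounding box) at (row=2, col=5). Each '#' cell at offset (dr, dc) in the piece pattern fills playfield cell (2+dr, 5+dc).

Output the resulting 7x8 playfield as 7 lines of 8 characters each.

Answer: ........
........
..#....#
..#..###
###....#
.##...##
.#......

Derivation:
Fill (2+0,5+2) = (2,7)
Fill (2+1,5+0) = (3,5)
Fill (2+1,5+1) = (3,6)
Fill (2+1,5+2) = (3,7)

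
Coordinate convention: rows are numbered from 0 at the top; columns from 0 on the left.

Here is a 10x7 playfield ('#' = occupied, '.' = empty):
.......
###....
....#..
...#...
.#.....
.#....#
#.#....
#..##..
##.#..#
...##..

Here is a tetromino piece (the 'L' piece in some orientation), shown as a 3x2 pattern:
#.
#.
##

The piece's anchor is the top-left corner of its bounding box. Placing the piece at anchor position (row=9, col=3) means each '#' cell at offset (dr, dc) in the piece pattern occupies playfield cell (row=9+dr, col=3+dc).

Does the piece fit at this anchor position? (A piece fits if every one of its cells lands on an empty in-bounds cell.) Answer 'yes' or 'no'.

Check each piece cell at anchor (9, 3):
  offset (0,0) -> (9,3): occupied ('#') -> FAIL
  offset (1,0) -> (10,3): out of bounds -> FAIL
  offset (2,0) -> (11,3): out of bounds -> FAIL
  offset (2,1) -> (11,4): out of bounds -> FAIL
All cells valid: no

Answer: no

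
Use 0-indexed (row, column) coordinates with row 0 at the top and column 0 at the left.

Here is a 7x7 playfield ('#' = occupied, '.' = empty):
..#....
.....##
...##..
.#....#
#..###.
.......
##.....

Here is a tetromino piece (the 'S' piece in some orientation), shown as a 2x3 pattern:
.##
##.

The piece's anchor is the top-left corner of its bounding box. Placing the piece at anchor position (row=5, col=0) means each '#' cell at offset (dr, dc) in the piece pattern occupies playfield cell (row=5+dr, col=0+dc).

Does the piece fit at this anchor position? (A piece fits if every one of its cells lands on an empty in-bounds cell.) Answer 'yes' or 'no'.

Check each piece cell at anchor (5, 0):
  offset (0,1) -> (5,1): empty -> OK
  offset (0,2) -> (5,2): empty -> OK
  offset (1,0) -> (6,0): occupied ('#') -> FAIL
  offset (1,1) -> (6,1): occupied ('#') -> FAIL
All cells valid: no

Answer: no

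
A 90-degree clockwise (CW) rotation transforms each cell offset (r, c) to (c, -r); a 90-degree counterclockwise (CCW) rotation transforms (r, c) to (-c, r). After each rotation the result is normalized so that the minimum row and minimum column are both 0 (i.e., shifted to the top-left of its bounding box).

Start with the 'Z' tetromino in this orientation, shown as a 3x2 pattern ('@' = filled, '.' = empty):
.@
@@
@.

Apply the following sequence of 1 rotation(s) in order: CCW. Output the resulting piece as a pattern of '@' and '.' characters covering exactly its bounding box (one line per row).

Answer: @@.
.@@

Derivation:
Start:
.@
@@
@.
After rotation 1 (CCW):
@@.
.@@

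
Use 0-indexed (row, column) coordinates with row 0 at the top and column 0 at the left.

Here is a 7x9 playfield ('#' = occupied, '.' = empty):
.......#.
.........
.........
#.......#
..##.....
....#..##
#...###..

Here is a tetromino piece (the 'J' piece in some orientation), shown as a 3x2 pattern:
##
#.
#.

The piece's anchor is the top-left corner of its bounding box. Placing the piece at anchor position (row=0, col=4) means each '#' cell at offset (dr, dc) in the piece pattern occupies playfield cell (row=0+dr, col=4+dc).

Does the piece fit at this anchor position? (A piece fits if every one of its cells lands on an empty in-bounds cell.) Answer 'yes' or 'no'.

Answer: yes

Derivation:
Check each piece cell at anchor (0, 4):
  offset (0,0) -> (0,4): empty -> OK
  offset (0,1) -> (0,5): empty -> OK
  offset (1,0) -> (1,4): empty -> OK
  offset (2,0) -> (2,4): empty -> OK
All cells valid: yes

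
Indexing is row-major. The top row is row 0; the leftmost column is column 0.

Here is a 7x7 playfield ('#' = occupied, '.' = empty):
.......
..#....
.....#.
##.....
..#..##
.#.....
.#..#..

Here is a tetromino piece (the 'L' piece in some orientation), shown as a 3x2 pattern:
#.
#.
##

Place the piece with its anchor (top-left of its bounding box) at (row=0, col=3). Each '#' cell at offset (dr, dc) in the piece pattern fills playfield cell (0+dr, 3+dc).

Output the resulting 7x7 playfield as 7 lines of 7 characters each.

Fill (0+0,3+0) = (0,3)
Fill (0+1,3+0) = (1,3)
Fill (0+2,3+0) = (2,3)
Fill (0+2,3+1) = (2,4)

Answer: ...#...
..##...
...###.
##.....
..#..##
.#.....
.#..#..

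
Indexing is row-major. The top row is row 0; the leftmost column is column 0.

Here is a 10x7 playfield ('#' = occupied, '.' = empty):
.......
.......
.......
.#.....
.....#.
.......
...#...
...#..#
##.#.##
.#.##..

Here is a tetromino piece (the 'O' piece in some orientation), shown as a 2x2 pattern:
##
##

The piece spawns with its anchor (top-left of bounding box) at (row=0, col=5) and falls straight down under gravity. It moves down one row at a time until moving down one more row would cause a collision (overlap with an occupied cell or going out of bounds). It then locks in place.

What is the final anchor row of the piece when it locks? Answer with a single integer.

Spawn at (row=0, col=5). Try each row:
  row 0: fits
  row 1: fits
  row 2: fits
  row 3: blocked -> lock at row 2

Answer: 2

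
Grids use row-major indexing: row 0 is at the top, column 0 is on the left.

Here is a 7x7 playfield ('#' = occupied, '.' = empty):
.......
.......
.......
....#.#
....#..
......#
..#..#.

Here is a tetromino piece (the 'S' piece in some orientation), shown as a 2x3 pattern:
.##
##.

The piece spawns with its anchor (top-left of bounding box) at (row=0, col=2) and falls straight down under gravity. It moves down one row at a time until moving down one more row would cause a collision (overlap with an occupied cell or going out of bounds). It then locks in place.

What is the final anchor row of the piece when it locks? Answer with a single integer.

Answer: 2

Derivation:
Spawn at (row=0, col=2). Try each row:
  row 0: fits
  row 1: fits
  row 2: fits
  row 3: blocked -> lock at row 2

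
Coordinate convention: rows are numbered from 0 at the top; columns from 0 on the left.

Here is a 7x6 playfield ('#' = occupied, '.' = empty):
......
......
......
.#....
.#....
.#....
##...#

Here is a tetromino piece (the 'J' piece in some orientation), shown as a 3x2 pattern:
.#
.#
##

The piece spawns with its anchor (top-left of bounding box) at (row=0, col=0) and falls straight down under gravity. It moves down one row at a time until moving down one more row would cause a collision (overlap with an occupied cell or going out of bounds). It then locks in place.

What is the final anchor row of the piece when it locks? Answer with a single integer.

Spawn at (row=0, col=0). Try each row:
  row 0: fits
  row 1: blocked -> lock at row 0

Answer: 0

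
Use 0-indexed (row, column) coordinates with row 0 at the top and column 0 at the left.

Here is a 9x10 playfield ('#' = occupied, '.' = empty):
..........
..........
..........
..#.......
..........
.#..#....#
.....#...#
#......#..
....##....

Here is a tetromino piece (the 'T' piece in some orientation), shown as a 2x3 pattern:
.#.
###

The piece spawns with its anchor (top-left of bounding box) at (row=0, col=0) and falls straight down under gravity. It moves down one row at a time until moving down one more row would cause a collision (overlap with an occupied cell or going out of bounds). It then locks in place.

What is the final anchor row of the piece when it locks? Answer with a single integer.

Spawn at (row=0, col=0). Try each row:
  row 0: fits
  row 1: fits
  row 2: blocked -> lock at row 1

Answer: 1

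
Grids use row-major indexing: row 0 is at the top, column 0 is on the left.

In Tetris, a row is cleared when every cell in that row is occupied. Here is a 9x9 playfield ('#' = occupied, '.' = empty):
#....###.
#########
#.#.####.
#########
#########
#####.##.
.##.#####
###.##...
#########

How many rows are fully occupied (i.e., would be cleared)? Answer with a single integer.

Answer: 4

Derivation:
Check each row:
  row 0: 5 empty cells -> not full
  row 1: 0 empty cells -> FULL (clear)
  row 2: 3 empty cells -> not full
  row 3: 0 empty cells -> FULL (clear)
  row 4: 0 empty cells -> FULL (clear)
  row 5: 2 empty cells -> not full
  row 6: 2 empty cells -> not full
  row 7: 4 empty cells -> not full
  row 8: 0 empty cells -> FULL (clear)
Total rows cleared: 4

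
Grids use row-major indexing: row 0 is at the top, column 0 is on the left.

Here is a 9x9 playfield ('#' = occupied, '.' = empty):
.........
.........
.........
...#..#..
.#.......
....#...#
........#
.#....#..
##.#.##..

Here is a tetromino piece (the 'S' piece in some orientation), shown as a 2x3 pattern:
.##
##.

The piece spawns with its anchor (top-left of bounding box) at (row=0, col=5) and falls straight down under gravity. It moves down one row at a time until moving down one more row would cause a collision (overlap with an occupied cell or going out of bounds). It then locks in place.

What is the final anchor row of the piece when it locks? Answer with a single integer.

Answer: 1

Derivation:
Spawn at (row=0, col=5). Try each row:
  row 0: fits
  row 1: fits
  row 2: blocked -> lock at row 1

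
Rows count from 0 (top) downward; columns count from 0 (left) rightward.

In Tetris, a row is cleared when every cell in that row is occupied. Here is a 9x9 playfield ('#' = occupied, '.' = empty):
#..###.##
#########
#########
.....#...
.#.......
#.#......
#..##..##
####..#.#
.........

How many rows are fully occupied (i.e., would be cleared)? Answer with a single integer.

Answer: 2

Derivation:
Check each row:
  row 0: 3 empty cells -> not full
  row 1: 0 empty cells -> FULL (clear)
  row 2: 0 empty cells -> FULL (clear)
  row 3: 8 empty cells -> not full
  row 4: 8 empty cells -> not full
  row 5: 7 empty cells -> not full
  row 6: 4 empty cells -> not full
  row 7: 3 empty cells -> not full
  row 8: 9 empty cells -> not full
Total rows cleared: 2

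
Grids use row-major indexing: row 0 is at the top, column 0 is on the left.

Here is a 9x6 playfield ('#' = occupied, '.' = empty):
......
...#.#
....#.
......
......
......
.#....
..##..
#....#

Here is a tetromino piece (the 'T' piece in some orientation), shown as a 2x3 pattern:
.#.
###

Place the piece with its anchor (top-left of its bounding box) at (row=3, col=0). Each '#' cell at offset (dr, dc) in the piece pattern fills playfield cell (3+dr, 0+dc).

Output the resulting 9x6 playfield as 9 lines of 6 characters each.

Fill (3+0,0+1) = (3,1)
Fill (3+1,0+0) = (4,0)
Fill (3+1,0+1) = (4,1)
Fill (3+1,0+2) = (4,2)

Answer: ......
...#.#
....#.
.#....
###...
......
.#....
..##..
#....#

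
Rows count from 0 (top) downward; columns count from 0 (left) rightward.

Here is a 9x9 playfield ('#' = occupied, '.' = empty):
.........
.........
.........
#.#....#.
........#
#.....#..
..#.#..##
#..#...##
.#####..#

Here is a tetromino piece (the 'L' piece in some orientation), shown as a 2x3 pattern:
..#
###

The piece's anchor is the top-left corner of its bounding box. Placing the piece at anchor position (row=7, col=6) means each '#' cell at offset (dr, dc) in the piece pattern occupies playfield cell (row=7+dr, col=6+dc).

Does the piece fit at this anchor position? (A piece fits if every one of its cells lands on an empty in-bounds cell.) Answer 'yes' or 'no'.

Answer: no

Derivation:
Check each piece cell at anchor (7, 6):
  offset (0,2) -> (7,8): occupied ('#') -> FAIL
  offset (1,0) -> (8,6): empty -> OK
  offset (1,1) -> (8,7): empty -> OK
  offset (1,2) -> (8,8): occupied ('#') -> FAIL
All cells valid: no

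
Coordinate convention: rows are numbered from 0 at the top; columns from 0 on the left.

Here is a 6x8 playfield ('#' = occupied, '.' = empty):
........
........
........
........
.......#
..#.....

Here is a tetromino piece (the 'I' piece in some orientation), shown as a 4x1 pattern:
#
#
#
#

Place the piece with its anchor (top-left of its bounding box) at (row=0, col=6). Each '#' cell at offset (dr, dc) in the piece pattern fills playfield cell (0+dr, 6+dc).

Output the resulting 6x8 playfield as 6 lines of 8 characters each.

Answer: ......#.
......#.
......#.
......#.
.......#
..#.....

Derivation:
Fill (0+0,6+0) = (0,6)
Fill (0+1,6+0) = (1,6)
Fill (0+2,6+0) = (2,6)
Fill (0+3,6+0) = (3,6)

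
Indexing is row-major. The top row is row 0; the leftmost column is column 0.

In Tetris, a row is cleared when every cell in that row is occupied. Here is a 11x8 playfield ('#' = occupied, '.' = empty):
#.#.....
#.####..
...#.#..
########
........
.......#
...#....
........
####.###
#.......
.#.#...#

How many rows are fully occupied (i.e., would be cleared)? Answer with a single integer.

Answer: 1

Derivation:
Check each row:
  row 0: 6 empty cells -> not full
  row 1: 3 empty cells -> not full
  row 2: 6 empty cells -> not full
  row 3: 0 empty cells -> FULL (clear)
  row 4: 8 empty cells -> not full
  row 5: 7 empty cells -> not full
  row 6: 7 empty cells -> not full
  row 7: 8 empty cells -> not full
  row 8: 1 empty cell -> not full
  row 9: 7 empty cells -> not full
  row 10: 5 empty cells -> not full
Total rows cleared: 1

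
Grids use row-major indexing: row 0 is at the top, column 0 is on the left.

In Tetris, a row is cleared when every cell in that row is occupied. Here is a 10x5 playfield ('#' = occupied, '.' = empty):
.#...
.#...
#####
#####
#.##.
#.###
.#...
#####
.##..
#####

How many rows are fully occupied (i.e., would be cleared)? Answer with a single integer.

Answer: 4

Derivation:
Check each row:
  row 0: 4 empty cells -> not full
  row 1: 4 empty cells -> not full
  row 2: 0 empty cells -> FULL (clear)
  row 3: 0 empty cells -> FULL (clear)
  row 4: 2 empty cells -> not full
  row 5: 1 empty cell -> not full
  row 6: 4 empty cells -> not full
  row 7: 0 empty cells -> FULL (clear)
  row 8: 3 empty cells -> not full
  row 9: 0 empty cells -> FULL (clear)
Total rows cleared: 4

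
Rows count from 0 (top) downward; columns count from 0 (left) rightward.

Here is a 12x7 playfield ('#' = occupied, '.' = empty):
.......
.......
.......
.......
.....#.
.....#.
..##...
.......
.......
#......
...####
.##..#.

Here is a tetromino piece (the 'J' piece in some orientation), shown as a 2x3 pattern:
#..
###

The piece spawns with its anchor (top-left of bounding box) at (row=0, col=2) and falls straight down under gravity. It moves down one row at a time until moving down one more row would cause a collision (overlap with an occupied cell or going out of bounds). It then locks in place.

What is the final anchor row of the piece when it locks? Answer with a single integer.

Answer: 4

Derivation:
Spawn at (row=0, col=2). Try each row:
  row 0: fits
  row 1: fits
  row 2: fits
  row 3: fits
  row 4: fits
  row 5: blocked -> lock at row 4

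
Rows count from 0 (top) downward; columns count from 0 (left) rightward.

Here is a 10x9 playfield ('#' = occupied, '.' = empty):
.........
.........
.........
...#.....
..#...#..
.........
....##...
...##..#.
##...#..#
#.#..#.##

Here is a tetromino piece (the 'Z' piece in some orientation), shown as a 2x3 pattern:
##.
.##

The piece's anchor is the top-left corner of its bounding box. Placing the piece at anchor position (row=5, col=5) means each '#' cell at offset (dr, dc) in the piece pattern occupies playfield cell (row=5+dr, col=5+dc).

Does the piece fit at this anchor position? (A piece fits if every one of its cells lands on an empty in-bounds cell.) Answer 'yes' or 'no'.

Answer: yes

Derivation:
Check each piece cell at anchor (5, 5):
  offset (0,0) -> (5,5): empty -> OK
  offset (0,1) -> (5,6): empty -> OK
  offset (1,1) -> (6,6): empty -> OK
  offset (1,2) -> (6,7): empty -> OK
All cells valid: yes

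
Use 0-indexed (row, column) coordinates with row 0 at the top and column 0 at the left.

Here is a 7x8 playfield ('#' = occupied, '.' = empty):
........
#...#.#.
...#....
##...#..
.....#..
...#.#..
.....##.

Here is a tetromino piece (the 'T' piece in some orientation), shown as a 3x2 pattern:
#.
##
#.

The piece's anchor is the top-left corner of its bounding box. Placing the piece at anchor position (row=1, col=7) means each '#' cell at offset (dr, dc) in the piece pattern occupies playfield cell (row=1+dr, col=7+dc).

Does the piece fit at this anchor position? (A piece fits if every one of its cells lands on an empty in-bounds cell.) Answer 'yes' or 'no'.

Answer: no

Derivation:
Check each piece cell at anchor (1, 7):
  offset (0,0) -> (1,7): empty -> OK
  offset (1,0) -> (2,7): empty -> OK
  offset (1,1) -> (2,8): out of bounds -> FAIL
  offset (2,0) -> (3,7): empty -> OK
All cells valid: no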